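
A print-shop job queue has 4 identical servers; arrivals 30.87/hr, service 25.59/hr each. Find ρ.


ρ = λ/(cμ) = 30.87/(4·25.59) = 30.87/102.36 = 0.3016

Final: 0.3016


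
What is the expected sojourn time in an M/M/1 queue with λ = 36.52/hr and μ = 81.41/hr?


W = 1/(μ−λ) = 1/(81.41 − 36.52) = 1/44.89 = 0.02228 hr

Final: 0.02228 hr


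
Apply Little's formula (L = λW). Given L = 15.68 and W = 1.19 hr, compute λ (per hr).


λ = L/W = 15.68/1.19 = 13.1765 /hr

Final: 13.1765 /hr


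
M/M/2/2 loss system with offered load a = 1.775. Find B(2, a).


B(c,a) = (a^c/c!) / Σ_{k=0}^{c} a^k/k!
a^2/2! = 1.575312
Σ terms (k=0..2): 1.00000 + 1.77500 + 1.57531 = 4.350312
B = 1.575312/4.350312 = 0.362115

Final: 0.362115


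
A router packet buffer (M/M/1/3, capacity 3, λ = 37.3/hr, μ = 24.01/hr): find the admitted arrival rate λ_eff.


ρ = 1.5535; P_K = (1−ρ)ρ^3/(1−ρ^4) = 0.430151
λ_eff = λ(1 − P_K) = 37.3·(1 − 0.430151) = 37.3·0.569849 = 21.2554 /hr

Final: 21.2554 /hr


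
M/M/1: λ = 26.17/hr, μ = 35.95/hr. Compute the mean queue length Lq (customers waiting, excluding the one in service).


ρ = 26.17/35.95 = 0.7280
Lq = ρ²/(1−ρ) = 0.5299/0.2720 = 1.9479

Final: 1.9479


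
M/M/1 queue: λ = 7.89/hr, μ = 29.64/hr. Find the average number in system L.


ρ = λ/μ = 7.89/29.64 = 0.2662
L = ρ/(1−ρ) = 0.2662/(1 − 0.2662) = 0.2662/0.7338 = 0.3628

Final: 0.3628


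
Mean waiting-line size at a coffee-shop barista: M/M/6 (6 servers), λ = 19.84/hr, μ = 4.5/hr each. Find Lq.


a = λ/μ = 4.4089; ρ = a/6 = 0.7348
P₀ = 0.010256
Lq = P₀·a^c·ρ / (c!·(1−ρ)²) = 0.010256·7344.71459·0.7348/(720·0.07032)
= 1.09319

Final: 1.09319


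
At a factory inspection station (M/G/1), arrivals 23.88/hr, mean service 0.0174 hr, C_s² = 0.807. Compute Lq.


ρ = λ·E[S] = 23.88·0.0174 = 0.4155
Lq = ρ²(1+C_s²)/(2(1−ρ)) = 0.1727·(1+0.807)/(2·0.5845)
= 0.1727·1.8070/1.1690 = 0.26688

Final: 0.26688


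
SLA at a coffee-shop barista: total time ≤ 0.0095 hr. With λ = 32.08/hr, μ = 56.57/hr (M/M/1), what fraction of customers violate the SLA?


W ~ Exponential(μ−λ) for M/M/1.
μ − λ = 56.57 − 32.08 = 24.4900
P(W > t) = e^{−(μ−λ)t} = e^{−0.2327} = 0.792427

Final: 0.792427


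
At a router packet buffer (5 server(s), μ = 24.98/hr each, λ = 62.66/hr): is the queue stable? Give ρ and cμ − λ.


Total capacity cμ = 5·24.98 = 124.90/hr
ρ = λ/(cμ) = 62.66/124.90 = 0.5017
Stable ⇔ ρ < 1: YES
Spare capacity = cμ − λ = 124.90 − 62.66 = 62.24/hr

Final: ρ = 0.5017; stable; margin = 62.24/hr


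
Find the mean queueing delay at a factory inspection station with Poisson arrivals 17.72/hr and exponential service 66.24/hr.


ρ = 17.72/66.24 = 0.2675
Wq = ρ/(μ−λ) = 0.2675/(66.24 − 17.72) = 0.2675/48.52 = 0.005513 hr

Final: 0.005513 hr


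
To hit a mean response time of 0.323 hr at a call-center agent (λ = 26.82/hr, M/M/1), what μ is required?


W = 1/(μ−λ) ⇒ μ − λ = 1/W = 1/0.323 = 3.0960
μ = λ + 1/W = 26.82 + 3.0960 = 29.9160 per hr

Final: 29.9160 /hr


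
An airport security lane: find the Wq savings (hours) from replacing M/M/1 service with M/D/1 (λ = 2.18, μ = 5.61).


ρ = 2.18/5.61 = 0.3886
Wq(M/M/1) = ρ/(μ−λ) = 0.3886/3.43 = 0.11329 hr
Wq(M/D/1) = ρ/(2(μ−λ)) = 0.05665 hr
Savings = 0.11329 − 0.05665 = 0.05665 hr

Final: 0.05665 hr


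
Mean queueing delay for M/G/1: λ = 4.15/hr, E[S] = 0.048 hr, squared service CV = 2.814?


ρ = λ·E[S] = 4.15·0.048 = 0.1992
E[S²] = E[S]²(1+C_s²) = 0.048²·(1+2.814) = 0.008787
Wq = λ·E[S²]/(2(1−ρ)) = 4.15·0.008787/(2·0.8008) = 0.02277 hr

Final: 0.02277 hr


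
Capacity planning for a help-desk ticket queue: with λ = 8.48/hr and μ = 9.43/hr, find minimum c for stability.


Stability requires cμ > λ ⇔ c > λ/μ.
λ/μ = 8.48/9.43 = 0.8993
Minimum integer c = ⌊0.8993⌋ + 1 = 1
Check: 1·9.43 = 9.43 > 8.48, while 0·9.43 = 0.00 ≤ 8.48

Final: 1 servers


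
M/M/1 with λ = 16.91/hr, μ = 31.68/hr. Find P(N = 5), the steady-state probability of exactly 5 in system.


ρ = 16.91/31.68 = 0.5338
P_n = (1−ρ)·ρ^n = (1 − 0.5338)·0.5338^5 = 0.4662·0.043330 = 0.020202

Final: 0.020202


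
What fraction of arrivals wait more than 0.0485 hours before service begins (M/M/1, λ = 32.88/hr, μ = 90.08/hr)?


ρ = 32.88/90.08 = 0.3650
P(Wq > t) = ρ·e^{−(μ−λ)t} = 0.3650·e^{−2.7742}
= 0.3650·0.062399 = 0.022776

Final: 0.022776


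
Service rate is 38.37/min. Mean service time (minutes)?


Mean service time = 1/μ = 1/38.37 minute = 0.02606 minute
In minutes: 0.02606 × 1 = 0.02606 min

Final: 0.02606 min


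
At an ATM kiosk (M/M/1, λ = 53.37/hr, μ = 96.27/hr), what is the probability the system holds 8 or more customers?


ρ = 53.37/96.27 = 0.5544
P(N ≥ n) = ρ^n = 0.5544^8 = 0.008922

Final: 0.008922


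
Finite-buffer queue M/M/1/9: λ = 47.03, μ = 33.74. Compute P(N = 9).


ρ = λ/μ = 47.03/33.74 = 1.3939
P_K = (1−ρ)ρ^K/(1−ρ^(K+1)) = (-0.3939·19.864110)/(1 − 27.688473)
= -7.824363/-26.688473 = 0.293174

Final: 0.293174


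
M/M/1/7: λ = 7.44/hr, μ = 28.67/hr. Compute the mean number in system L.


ρ = 7.44/28.67 = 0.2595
L = ρ[1 − (K+1)ρ^K + Kρ^(K+1)] / [(1−ρ)(1−ρ^(K+1))]
Numerator: 0.2595·(1 − 8·0.00007925 + 7·0.00002057) = 0.259378
Denominator: (0.7405)·(0.999979) = 0.740480
L = 0.259378/0.740480 = 0.3503

Final: 0.3503


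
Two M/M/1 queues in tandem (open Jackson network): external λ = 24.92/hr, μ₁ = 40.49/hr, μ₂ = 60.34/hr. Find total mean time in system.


Each node sees arrival rate λ = 24.92/hr (tandem ⇒ throughput preserved).
W₁ = 1/(μ₁−λ) = 1/(40.49−24.92) = 0.06423 hr
W₂ = 1/(μ₂−λ) = 1/(60.34−24.92) = 0.02823 hr
W_total = W₁ + W₂ = 0.06423 + 0.02823 = 0.09246 hr

Final: 0.09246 hr


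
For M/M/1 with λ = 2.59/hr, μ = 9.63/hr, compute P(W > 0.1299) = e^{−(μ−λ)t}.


W ~ Exponential(μ−λ) for M/M/1.
μ − λ = 9.63 − 2.59 = 7.0400
P(W > t) = e^{−(μ−λ)t} = e^{−0.9145} = 0.400719

Final: 0.400719


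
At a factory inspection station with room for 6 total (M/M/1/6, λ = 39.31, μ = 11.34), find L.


ρ = 39.31/11.34 = 3.4665
L = ρ[1 − (K+1)ρ^K + Kρ^(K+1)] / [(1−ρ)(1−ρ^(K+1))]
Numerator: 3.4665·(1 − 7·1735.161630 + 6·6014.920961) = 83003.010751
Denominator: (-2.4665)·(-6013.920961) = 14833.277713
L = 83003.010751/14833.277713 = 5.5957

Final: 5.5957


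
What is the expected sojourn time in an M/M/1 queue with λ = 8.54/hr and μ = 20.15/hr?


W = 1/(μ−λ) = 1/(20.15 − 8.54) = 1/11.61 = 0.08613 hr

Final: 0.08613 hr


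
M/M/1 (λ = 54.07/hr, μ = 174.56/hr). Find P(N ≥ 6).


ρ = 54.07/174.56 = 0.3098
P(N ≥ n) = ρ^n = 0.3098^6 = 0.0008832

Final: 0.0008832


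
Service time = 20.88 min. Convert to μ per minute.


μ = 1/(service time) in consistent units.
1 minute = 1 min, so μ = 1/20.88 = 0.04789 per minute

Final: 0.04789 /min


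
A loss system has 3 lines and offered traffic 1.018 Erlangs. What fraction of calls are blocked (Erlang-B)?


B(c,a) = (a^c/c!) / Σ_{k=0}^{c} a^k/k!
a^3/3! = 0.175830
Σ terms (k=0..3): 1.00000 + 1.01800 + 0.51816 + 0.17583 = 2.711992
B = 0.175830/2.711992 = 0.064834

Final: 0.064834


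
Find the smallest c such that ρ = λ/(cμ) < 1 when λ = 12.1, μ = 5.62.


Stability requires cμ > λ ⇔ c > λ/μ.
λ/μ = 12.1/5.62 = 2.1530
Minimum integer c = ⌊2.1530⌋ + 1 = 3
Check: 3·5.62 = 16.86 > 12.1, while 2·5.62 = 11.24 ≤ 12.1

Final: 3 servers


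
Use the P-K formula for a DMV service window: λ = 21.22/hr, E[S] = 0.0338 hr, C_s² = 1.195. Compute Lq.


ρ = λ·E[S] = 21.22·0.0338 = 0.7172
Lq = ρ²(1+C_s²)/(2(1−ρ)) = 0.5144·(1+1.195)/(2·0.2828)
= 0.5144·2.1950/0.5655 = 1.99666

Final: 1.99666


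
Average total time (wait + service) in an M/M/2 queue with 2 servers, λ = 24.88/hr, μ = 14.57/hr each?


a = 1.7076; ρ = 0.8538; P₀ = 0.078860
Lq = P₀·a^c·ρ/(c!(1−ρ)²) = 4.59333
Wq = Lq/λ = 4.59333/24.88 = 0.18462 hr
W = Wq + 1/μ = 0.18462 + 0.06863 = 0.25325 hr

Final: 0.25325 hr


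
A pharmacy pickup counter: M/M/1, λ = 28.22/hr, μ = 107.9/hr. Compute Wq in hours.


ρ = 28.22/107.9 = 0.2615
Wq = ρ/(μ−λ) = 0.2615/(107.9 − 28.22) = 0.2615/79.68 = 0.003282 hr

Final: 0.003282 hr


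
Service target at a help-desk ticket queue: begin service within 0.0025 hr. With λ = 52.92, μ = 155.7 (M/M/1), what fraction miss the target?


ρ = 52.92/155.7 = 0.3399
P(Wq > t) = ρ·e^{−(μ−λ)t} = 0.3399·e^{−0.2569}
= 0.3399·0.773407 = 0.262869

Final: 0.262869


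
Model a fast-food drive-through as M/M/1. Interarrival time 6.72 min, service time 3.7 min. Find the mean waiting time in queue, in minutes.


λ = 60/6.72 = 8.9286 /hr
μ = 60/3.7 = 16.2162 /hr
ρ = λ/μ = 8.9286/16.2162 = 0.5506
Wq = ρ/(μ−λ) = 0.5506/(16.2162−8.9286) = 0.07555 hr
In minutes: 0.07555·60 = 4.533 min

Final: 4.533 min


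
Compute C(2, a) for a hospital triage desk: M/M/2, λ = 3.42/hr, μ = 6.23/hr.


a = λ/μ = 0.5490; ρ = a/2 = 0.2745
P₀ = 0.569270 (from M/M/c formula)
C(c,a) = [a^c/(c!(1−ρ))]·P₀ = [0.30135/(2·0.7255)]·0.569270
= 0.20768·0.569270 = 0.118226

Final: 0.118226


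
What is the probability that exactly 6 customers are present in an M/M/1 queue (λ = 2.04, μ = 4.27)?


ρ = 2.04/4.27 = 0.4778
P_n = (1−ρ)·ρ^n = (1 − 0.4778)·0.4778^6 = 0.5222·0.011891 = 0.006210

Final: 0.006210


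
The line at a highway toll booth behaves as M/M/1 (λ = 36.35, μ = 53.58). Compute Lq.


ρ = 36.35/53.58 = 0.6784
Lq = ρ²/(1−ρ) = 0.4603/0.3216 = 1.4313

Final: 1.4313


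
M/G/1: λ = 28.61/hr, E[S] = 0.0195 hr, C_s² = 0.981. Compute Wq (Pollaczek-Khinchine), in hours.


ρ = λ·E[S] = 28.61·0.0195 = 0.5579
E[S²] = E[S]²(1+C_s²) = 0.0195²·(1+0.981) = 0.0007533
Wq = λ·E[S²]/(2(1−ρ)) = 28.61·0.0007533/(2·0.4421) = 0.02437 hr

Final: 0.02437 hr


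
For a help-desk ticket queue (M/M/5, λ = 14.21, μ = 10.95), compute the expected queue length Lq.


a = λ/μ = 1.2977; ρ = a/5 = 0.2595
P₀ = 0.272957
Lq = P₀·a^c·ρ / (c!·(1−ρ)²) = 0.272957·3.68044·0.2595/(120·0.54828)
= 0.003963

Final: 0.003963


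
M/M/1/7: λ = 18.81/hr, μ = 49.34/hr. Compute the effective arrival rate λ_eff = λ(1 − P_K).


ρ = 0.3812; P_K = (1−ρ)ρ^7/(1−ρ^8) = 0.0007245
λ_eff = λ(1 − P_K) = 18.81·(1 − 0.0007245) = 18.81·0.999275 = 18.7964 /hr

Final: 18.7964 /hr


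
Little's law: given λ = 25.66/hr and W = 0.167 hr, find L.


L = λW = 25.66·0.167 = 4.2852

Final: 4.2852


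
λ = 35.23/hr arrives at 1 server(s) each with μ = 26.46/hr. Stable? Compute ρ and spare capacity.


Total capacity cμ = 1·26.46 = 26.46/hr
ρ = λ/(cμ) = 35.23/26.46 = 1.3314
Stable ⇔ ρ < 1: NO
Spare capacity = cμ − λ = 26.46 − 35.23 = -8.77/hr

Final: ρ = 1.3314; unstable; margin = -8.77/hr


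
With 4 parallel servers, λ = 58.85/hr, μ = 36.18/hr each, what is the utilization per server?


ρ = λ/(cμ) = 58.85/(4·36.18) = 58.85/144.72 = 0.4066

Final: 0.4066


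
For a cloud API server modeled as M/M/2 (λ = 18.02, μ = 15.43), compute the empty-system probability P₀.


a = λ/μ = 18.02/15.43 = 1.1679; ρ = a/c = 0.5839
Σ_{k=0}^{1} a^k/k! (terms k=0..1) = 1.00000 + 1.16785 = 2.16785
Tail: a^2/(2!(1−ρ)) = 1.36388/(2·0.4161) = 1.63900
P₀ = 1/(2.16785 + 1.63900) = 1/3.80685 = 0.262684

Final: 0.262684


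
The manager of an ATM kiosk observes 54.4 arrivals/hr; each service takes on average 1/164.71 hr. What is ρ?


ρ = λ/μ = 54.4/164.71 = 0.3303

Final: 0.3303


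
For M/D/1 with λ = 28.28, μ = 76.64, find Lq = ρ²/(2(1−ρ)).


ρ = 28.28/76.64 = 0.3690
M/D/1: Lq = ρ²/(2(1−ρ)) = 0.1362/(2·0.6310) = 0.10789

Final: 0.10789


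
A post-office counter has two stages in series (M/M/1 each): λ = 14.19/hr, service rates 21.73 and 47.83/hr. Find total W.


Each node sees arrival rate λ = 14.19/hr (tandem ⇒ throughput preserved).
W₁ = 1/(μ₁−λ) = 1/(21.73−14.19) = 0.13263 hr
W₂ = 1/(μ₂−λ) = 1/(47.83−14.19) = 0.02973 hr
W_total = W₁ + W₂ = 0.13263 + 0.02973 = 0.16235 hr

Final: 0.16235 hr


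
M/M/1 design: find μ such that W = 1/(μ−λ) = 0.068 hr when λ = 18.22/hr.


W = 1/(μ−λ) ⇒ μ − λ = 1/W = 1/0.068 = 14.7059
μ = λ + 1/W = 18.22 + 14.7059 = 32.9259 per hr

Final: 32.9259 /hr


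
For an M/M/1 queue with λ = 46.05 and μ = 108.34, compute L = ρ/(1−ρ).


ρ = λ/μ = 46.05/108.34 = 0.4251
L = ρ/(1−ρ) = 0.4251/(1 − 0.4251) = 0.4251/0.5749 = 0.7393

Final: 0.7393


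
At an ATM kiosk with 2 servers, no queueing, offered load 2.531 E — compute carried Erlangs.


B(2,2.531) = 0.475644 (Erlang-B)
Carried load = a(1 − B) = 2.531·(1 − 0.475644) = 2.531·0.524356 = 1.3271 E

Final: 1.3271 Erlangs


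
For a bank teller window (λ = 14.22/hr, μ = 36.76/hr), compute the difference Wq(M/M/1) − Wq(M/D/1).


ρ = 14.22/36.76 = 0.3868
Wq(M/M/1) = ρ/(μ−λ) = 0.3868/22.54 = 0.01716 hr
Wq(M/D/1) = ρ/(2(μ−λ)) = 0.008581 hr
Savings = 0.01716 − 0.008581 = 0.008581 hr

Final: 0.008581 hr


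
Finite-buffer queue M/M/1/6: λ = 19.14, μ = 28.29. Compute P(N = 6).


ρ = λ/μ = 19.14/28.29 = 0.6766
P_K = (1−ρ)ρ^K/(1−ρ^(K+1)) = (0.3234·0.095908)/(1 − 0.064888)
= 0.031020/0.935112 = 0.033173

Final: 0.033173


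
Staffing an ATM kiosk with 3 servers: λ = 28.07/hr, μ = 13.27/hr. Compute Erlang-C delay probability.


a = λ/μ = 2.1153; ρ = a/3 = 0.7051
P₀ = 0.093443 (from M/M/c formula)
C(c,a) = [a^c/(c!(1−ρ))]·P₀ = [9.46487/(6·0.2949)]·0.093443
= 5.34918·0.093443 = 0.499843

Final: 0.499843


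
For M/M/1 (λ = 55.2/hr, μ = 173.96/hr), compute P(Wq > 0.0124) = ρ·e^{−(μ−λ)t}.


ρ = 55.2/173.96 = 0.3173
P(Wq > t) = ρ·e^{−(μ−λ)t} = 0.3173·e^{−1.4726}
= 0.3173·0.229323 = 0.072767

Final: 0.072767


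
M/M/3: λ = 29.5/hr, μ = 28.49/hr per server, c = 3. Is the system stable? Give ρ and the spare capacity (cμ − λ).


Total capacity cμ = 3·28.49 = 85.47/hr
ρ = λ/(cμ) = 29.5/85.47 = 0.3452
Stable ⇔ ρ < 1: YES
Spare capacity = cμ − λ = 85.47 − 29.5 = 55.97/hr

Final: ρ = 0.3452; stable; margin = 55.97/hr


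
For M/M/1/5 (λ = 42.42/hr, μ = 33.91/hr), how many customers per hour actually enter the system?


ρ = 1.2510; P_K = (1−ρ)ρ^5/(1−ρ^6) = 0.271444
λ_eff = λ(1 − P_K) = 42.42·(1 − 0.271444) = 42.42·0.728556 = 30.9054 /hr

Final: 30.9054 /hr


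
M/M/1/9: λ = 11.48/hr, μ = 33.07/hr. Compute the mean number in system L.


ρ = 11.48/33.07 = 0.3471
L = ρ[1 − (K+1)ρ^K + Kρ^(K+1)] / [(1−ρ)(1−ρ^(K+1))]
Numerator: 0.3471·(1 − 10·0.00007321 + 9·0.00002541) = 0.346968
Denominator: (0.6529)·(0.999975) = 0.652841
L = 0.346968/0.652841 = 0.5315

Final: 0.5315


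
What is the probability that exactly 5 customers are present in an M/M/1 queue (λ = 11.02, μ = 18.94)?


ρ = 11.02/18.94 = 0.5818
P_n = (1−ρ)·ρ^n = (1 − 0.5818)·0.5818^5 = 0.4182·0.066682 = 0.027884

Final: 0.027884


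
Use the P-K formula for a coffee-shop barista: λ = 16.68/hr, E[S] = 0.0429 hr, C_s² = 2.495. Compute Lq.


ρ = λ·E[S] = 16.68·0.0429 = 0.7156
Lq = ρ²(1+C_s²)/(2(1−ρ)) = 0.5120·(1+2.495)/(2·0.2844)
= 0.5120·3.4950/0.5689 = 3.14595

Final: 3.14595


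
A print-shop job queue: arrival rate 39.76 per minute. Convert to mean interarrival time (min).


Mean interarrival time = 1/λ = 1/39.76 minute = 0.02515 minute
In minutes: 0.02515 × 1 = 0.02515 min

Final: 0.02515 min


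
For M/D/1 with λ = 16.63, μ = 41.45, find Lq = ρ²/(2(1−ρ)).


ρ = 16.63/41.45 = 0.4012
M/D/1: Lq = ρ²/(2(1−ρ)) = 0.1610/(2·0.5988) = 0.13441

Final: 0.13441


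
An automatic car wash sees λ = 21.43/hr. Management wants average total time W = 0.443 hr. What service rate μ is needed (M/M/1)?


W = 1/(μ−λ) ⇒ μ − λ = 1/W = 1/0.443 = 2.2573
μ = λ + 1/W = 21.43 + 2.2573 = 23.6873 per hr

Final: 23.6873 /hr


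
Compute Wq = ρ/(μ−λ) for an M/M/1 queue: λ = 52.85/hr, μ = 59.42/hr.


ρ = 52.85/59.42 = 0.8894
Wq = ρ/(μ−λ) = 0.8894/(59.42 − 52.85) = 0.8894/6.57 = 0.1354 hr

Final: 0.1354 hr


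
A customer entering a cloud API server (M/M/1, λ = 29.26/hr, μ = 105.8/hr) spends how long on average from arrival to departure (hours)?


W = 1/(μ−λ) = 1/(105.8 − 29.26) = 1/76.54 = 0.01307 hr

Final: 0.01307 hr


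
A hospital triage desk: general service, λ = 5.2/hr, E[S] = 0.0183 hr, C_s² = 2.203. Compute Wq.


ρ = λ·E[S] = 5.2·0.0183 = 0.09516
E[S²] = E[S]²(1+C_s²) = 0.0183²·(1+2.203) = 0.001073
Wq = λ·E[S²]/(2(1−ρ)) = 5.2·0.001073/(2·0.9048) = 0.003082 hr

Final: 0.003082 hr


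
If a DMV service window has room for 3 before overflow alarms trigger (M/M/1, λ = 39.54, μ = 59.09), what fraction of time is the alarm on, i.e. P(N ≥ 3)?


ρ = 39.54/59.09 = 0.6691
P(N ≥ n) = ρ^n = 0.6691^3 = 0.299618

Final: 0.299618


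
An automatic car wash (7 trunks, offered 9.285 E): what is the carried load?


B(7,9.285) = 0.375703 (Erlang-B)
Carried load = a(1 − B) = 9.285·(1 − 0.375703) = 9.285·0.624297 = 5.7966 E

Final: 5.7966 Erlangs


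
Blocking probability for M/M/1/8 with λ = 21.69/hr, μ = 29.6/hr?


ρ = λ/μ = 21.69/29.6 = 0.7328
P_K = (1−ρ)ρ^K/(1−ρ^(K+1)) = (0.2672·0.083127)/(1 − 0.060913)
= 0.022214/0.939087 = 0.023655

Final: 0.023655


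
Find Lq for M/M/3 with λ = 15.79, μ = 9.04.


a = λ/μ = 1.7467; ρ = a/3 = 0.5822
P₀ = 0.156297
Lq = P₀·a^c·ρ / (c!·(1−ρ)²) = 0.156297·5.32894·0.5822/(6·0.17453)
= 0.46308

Final: 0.46308


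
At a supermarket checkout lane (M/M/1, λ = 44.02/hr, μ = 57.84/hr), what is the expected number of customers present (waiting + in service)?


ρ = λ/μ = 44.02/57.84 = 0.7611
L = ρ/(1−ρ) = 0.7611/(1 − 0.7611) = 0.7611/0.2389 = 3.1852

Final: 3.1852


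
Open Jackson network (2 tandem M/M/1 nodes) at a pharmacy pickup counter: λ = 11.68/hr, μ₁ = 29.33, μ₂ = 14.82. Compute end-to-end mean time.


Each node sees arrival rate λ = 11.68/hr (tandem ⇒ throughput preserved).
W₁ = 1/(μ₁−λ) = 1/(29.33−11.68) = 0.05666 hr
W₂ = 1/(μ₂−λ) = 1/(14.82−11.68) = 0.31847 hr
W_total = W₁ + W₂ = 0.05666 + 0.31847 = 0.37513 hr

Final: 0.37513 hr


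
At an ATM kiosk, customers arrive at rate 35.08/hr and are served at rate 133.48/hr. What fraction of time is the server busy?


ρ = λ/μ = 35.08/133.48 = 0.2628

Final: 0.2628


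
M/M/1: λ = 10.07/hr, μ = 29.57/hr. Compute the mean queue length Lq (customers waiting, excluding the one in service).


ρ = 10.07/29.57 = 0.3405
Lq = ρ²/(1−ρ) = 0.1160/0.6595 = 0.1759

Final: 0.1759


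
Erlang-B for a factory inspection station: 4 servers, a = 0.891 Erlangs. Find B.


B(c,a) = (a^c/c!) / Σ_{k=0}^{c} a^k/k!
a^4/4! = 0.026260
Σ terms (k=0..4): 1.00000 + 0.89100 + 0.39694 + 0.11789 + 0.02626 = 2.432092
B = 0.026260/2.432092 = 0.010797

Final: 0.010797


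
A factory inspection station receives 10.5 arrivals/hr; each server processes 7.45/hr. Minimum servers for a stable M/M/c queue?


Stability requires cμ > λ ⇔ c > λ/μ.
λ/μ = 10.5/7.45 = 1.4094
Minimum integer c = ⌊1.4094⌋ + 1 = 2
Check: 2·7.45 = 14.90 > 10.5, while 1·7.45 = 7.45 ≤ 10.5

Final: 2 servers


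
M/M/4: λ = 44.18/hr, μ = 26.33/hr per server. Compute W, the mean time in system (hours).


a = 1.6779; ρ = 0.4195; P₀ = 0.183757
Lq = P₀·a^c·ρ/(c!(1−ρ)²) = 0.07555
Wq = Lq/λ = 0.07555/44.18 = 0.001710 hr
W = Wq + 1/μ = 0.001710 + 0.03798 = 0.03969 hr

Final: 0.03969 hr


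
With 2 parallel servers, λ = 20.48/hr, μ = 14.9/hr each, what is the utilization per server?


ρ = λ/(cμ) = 20.48/(2·14.9) = 20.48/29.80 = 0.6872

Final: 0.6872


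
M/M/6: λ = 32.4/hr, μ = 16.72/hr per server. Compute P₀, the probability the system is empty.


a = λ/μ = 32.4/16.72 = 1.9378; ρ = a/c = 0.3230
Σ_{k=0}^{5} a^k/k! (terms k=0..5) = 1.00000 + 1.93780 + 1.87753 + 1.21276 + 0.58752 + 0.22770 = 6.84331
Tail: a^6/(6!(1−ρ)) = 52.94835/(720·0.6770) = 0.10862
P₀ = 1/(6.84331 + 0.10862) = 1/6.95193 = 0.143845

Final: 0.143845


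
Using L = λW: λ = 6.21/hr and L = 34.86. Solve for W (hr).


W = L/λ = 34.86/6.21 = 5.6135 hr

Final: 5.6135 hr


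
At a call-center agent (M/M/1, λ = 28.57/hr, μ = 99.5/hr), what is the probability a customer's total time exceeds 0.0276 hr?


W ~ Exponential(μ−λ) for M/M/1.
μ − λ = 99.5 − 28.57 = 70.9300
P(W > t) = e^{−(μ−λ)t} = e^{−1.9577} = 0.141187

Final: 0.141187


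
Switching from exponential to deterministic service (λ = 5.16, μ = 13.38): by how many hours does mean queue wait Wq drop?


ρ = 5.16/13.38 = 0.3857
Wq(M/M/1) = ρ/(μ−λ) = 0.3857/8.22 = 0.04692 hr
Wq(M/D/1) = ρ/(2(μ−λ)) = 0.02346 hr
Savings = 0.04692 − 0.02346 = 0.02346 hr

Final: 0.02346 hr


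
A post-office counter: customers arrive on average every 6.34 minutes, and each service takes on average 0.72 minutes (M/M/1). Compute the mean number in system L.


λ = 60/6.34 = 9.4637 /hr
μ = 60/0.72 = 83.3333 /hr
ρ = λ/μ = 9.4637/83.3333 = 0.1136
L = ρ/(1−ρ) = 0.1136/0.8864 = 0.1281

Final: 0.1281


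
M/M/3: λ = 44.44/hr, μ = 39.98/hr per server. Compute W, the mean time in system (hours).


a = 1.1116; ρ = 0.3705; P₀ = 0.323314
Lq = P₀·a^c·ρ/(c!(1−ρ)²) = 0.06920
Wq = Lq/λ = 0.06920/44.44 = 0.001557 hr
W = Wq + 1/μ = 0.001557 + 0.02501 = 0.02657 hr

Final: 0.02657 hr


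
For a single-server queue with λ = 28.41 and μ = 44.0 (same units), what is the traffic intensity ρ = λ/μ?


ρ = λ/μ = 28.41/44.0 = 0.6457

Final: 0.6457


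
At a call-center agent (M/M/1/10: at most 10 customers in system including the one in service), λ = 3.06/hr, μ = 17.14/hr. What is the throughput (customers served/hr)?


ρ = 0.1785; P_K = (1−ρ)ρ^10/(1−ρ^11) = 0.00000002702
λ_eff = λ(1 − P_K) = 3.06·(1 − 0.00000002702) = 3.06·1.000000 = 3.0600 /hr

Final: 3.0600 /hr


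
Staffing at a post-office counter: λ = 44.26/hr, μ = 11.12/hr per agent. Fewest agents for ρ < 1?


Stability requires cμ > λ ⇔ c > λ/μ.
λ/μ = 44.26/11.12 = 3.9802
Minimum integer c = ⌊3.9802⌋ + 1 = 4
Check: 4·11.12 = 44.48 > 44.26, while 3·11.12 = 33.36 ≤ 44.26

Final: 4 servers


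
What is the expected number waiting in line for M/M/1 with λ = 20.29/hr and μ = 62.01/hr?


ρ = 20.29/62.01 = 0.3272
Lq = ρ²/(1−ρ) = 0.1071/0.6728 = 0.1591

Final: 0.1591


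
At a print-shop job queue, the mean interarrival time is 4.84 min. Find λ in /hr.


λ = 1/(interarrival time) in consistent units.
1 hour = 60 min, so λ = 60/4.84 = 12.3967 per hour

Final: 12.3967 /hr


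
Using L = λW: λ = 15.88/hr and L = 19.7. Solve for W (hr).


W = L/λ = 19.7/15.88 = 1.2406 hr

Final: 1.2406 hr


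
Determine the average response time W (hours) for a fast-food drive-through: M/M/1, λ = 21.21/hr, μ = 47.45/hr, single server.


W = 1/(μ−λ) = 1/(47.45 − 21.21) = 1/26.24 = 0.03811 hr

Final: 0.03811 hr


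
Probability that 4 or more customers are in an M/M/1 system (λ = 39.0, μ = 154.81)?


ρ = 39.0/154.81 = 0.2519
P(N ≥ n) = ρ^n = 0.2519^4 = 0.004028

Final: 0.004028


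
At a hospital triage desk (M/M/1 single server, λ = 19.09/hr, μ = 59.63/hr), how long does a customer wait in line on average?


ρ = 19.09/59.63 = 0.3201
Wq = ρ/(μ−λ) = 0.3201/(59.63 − 19.09) = 0.3201/40.54 = 0.007897 hr

Final: 0.007897 hr


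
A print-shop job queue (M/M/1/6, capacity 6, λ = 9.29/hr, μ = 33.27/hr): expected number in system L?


ρ = 9.29/33.27 = 0.2792
L = ρ[1 − (K+1)ρ^K + Kρ^(K+1)] / [(1−ρ)(1−ρ^(K+1))]
Numerator: 0.2792·(1 − 7·0.0004740 + 6·0.0001324) = 0.278526
Denominator: (0.7208)·(0.999868) = 0.720674
L = 0.278526/0.720674 = 0.3865

Final: 0.3865


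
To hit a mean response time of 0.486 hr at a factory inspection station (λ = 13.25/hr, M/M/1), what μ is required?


W = 1/(μ−λ) ⇒ μ − λ = 1/W = 1/0.486 = 2.0576
μ = λ + 1/W = 13.25 + 2.0576 = 15.3076 per hr

Final: 15.3076 /hr


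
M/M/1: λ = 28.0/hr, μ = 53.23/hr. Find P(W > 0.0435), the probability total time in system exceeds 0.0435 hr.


W ~ Exponential(μ−λ) for M/M/1.
μ − λ = 53.23 − 28.0 = 25.2300
P(W > t) = e^{−(μ−λ)t} = e^{−1.0975} = 0.333703

Final: 0.333703


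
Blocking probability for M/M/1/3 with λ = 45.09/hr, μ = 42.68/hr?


ρ = λ/μ = 45.09/42.68 = 1.0565
P_K = (1−ρ)ρ^K/(1−ρ^(K+1)) = (-0.05647·1.179146)/(1 − 1.245728)
= -0.066583/-0.245728 = 0.270960

Final: 0.270960


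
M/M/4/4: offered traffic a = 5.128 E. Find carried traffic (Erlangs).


B(4,5.128) = 0.408321 (Erlang-B)
Carried load = a(1 − B) = 5.128·(1 − 0.408321) = 5.128·0.591679 = 3.0341 E

Final: 3.0341 Erlangs


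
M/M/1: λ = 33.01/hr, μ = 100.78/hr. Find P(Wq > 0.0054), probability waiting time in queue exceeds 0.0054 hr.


ρ = 33.01/100.78 = 0.3275
P(Wq > t) = ρ·e^{−(μ−λ)t} = 0.3275·e^{−0.3660}
= 0.3275·0.693532 = 0.227163

Final: 0.227163


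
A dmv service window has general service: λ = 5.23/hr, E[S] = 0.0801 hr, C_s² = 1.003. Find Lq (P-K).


ρ = λ·E[S] = 5.23·0.0801 = 0.4189
Lq = ρ²(1+C_s²)/(2(1−ρ)) = 0.1755·(1+1.003)/(2·0.5811)
= 0.1755·2.0030/1.1622 = 0.30247

Final: 0.30247


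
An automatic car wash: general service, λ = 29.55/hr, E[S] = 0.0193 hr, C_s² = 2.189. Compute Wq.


ρ = λ·E[S] = 29.55·0.0193 = 0.5703
E[S²] = E[S]²(1+C_s²) = 0.0193²·(1+2.189) = 0.001188
Wq = λ·E[S²]/(2(1−ρ)) = 29.55·0.001188/(2·0.4297) = 0.04085 hr

Final: 0.04085 hr


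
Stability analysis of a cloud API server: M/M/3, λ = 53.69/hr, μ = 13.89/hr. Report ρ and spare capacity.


Total capacity cμ = 3·13.89 = 41.67/hr
ρ = λ/(cμ) = 53.69/41.67 = 1.2885
Stable ⇔ ρ < 1: NO
Spare capacity = cμ − λ = 41.67 − 53.69 = -12.02/hr

Final: ρ = 1.2885; unstable; margin = -12.02/hr


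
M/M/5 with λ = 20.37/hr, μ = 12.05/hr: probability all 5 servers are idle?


a = λ/μ = 20.37/12.05 = 1.6905; ρ = a/c = 0.3381
Σ_{k=0}^{4} a^k/k! (terms k=0..4) = 1.00000 + 1.69046 + 1.42882 + 0.80512 + 0.34026 = 5.26465
Tail: a^5/(5!(1−ρ)) = 13.80448/(120·0.6619) = 0.17380
P₀ = 1/(5.26465 + 0.17380) = 1/5.43845 = 0.183876

Final: 0.183876


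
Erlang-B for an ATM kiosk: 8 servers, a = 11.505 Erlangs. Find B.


B(c,a) = (a^c/c!) / Σ_{k=0}^{c} a^k/k!
a^8/8! = 7613.291537
Σ terms (k=0..8): 1.00000 + 11.50500 + 66.18251 + 253.80994 + 730.02083 + 1679.77792 + 3220.97417 + 5293.90111 + 7613.29154 = 18870.463012
B = 7613.291537/18870.463012 = 0.403450

Final: 0.403450


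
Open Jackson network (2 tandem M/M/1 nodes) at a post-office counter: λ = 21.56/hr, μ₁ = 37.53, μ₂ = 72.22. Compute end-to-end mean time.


Each node sees arrival rate λ = 21.56/hr (tandem ⇒ throughput preserved).
W₁ = 1/(μ₁−λ) = 1/(37.53−21.56) = 0.06262 hr
W₂ = 1/(μ₂−λ) = 1/(72.22−21.56) = 0.01974 hr
W_total = W₁ + W₂ = 0.06262 + 0.01974 = 0.08236 hr

Final: 0.08236 hr


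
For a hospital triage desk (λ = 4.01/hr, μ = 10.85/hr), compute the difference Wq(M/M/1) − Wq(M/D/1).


ρ = 4.01/10.85 = 0.3696
Wq(M/M/1) = ρ/(μ−λ) = 0.3696/6.84 = 0.05403 hr
Wq(M/D/1) = ρ/(2(μ−λ)) = 0.02702 hr
Savings = 0.05403 − 0.02702 = 0.02702 hr

Final: 0.02702 hr


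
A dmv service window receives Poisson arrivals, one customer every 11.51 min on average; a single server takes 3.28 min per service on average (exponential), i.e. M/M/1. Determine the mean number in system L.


λ = 60/11.51 = 5.2129 /hr
μ = 60/3.28 = 18.2927 /hr
ρ = λ/μ = 5.2129/18.2927 = 0.2850
L = ρ/(1−ρ) = 0.2850/0.7150 = 0.3985

Final: 0.3985


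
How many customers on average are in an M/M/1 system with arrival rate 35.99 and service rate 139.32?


ρ = λ/μ = 35.99/139.32 = 0.2583
L = ρ/(1−ρ) = 0.2583/(1 − 0.2583) = 0.2583/0.7417 = 0.3483

Final: 0.3483


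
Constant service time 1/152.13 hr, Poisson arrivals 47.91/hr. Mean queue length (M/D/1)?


ρ = 47.91/152.13 = 0.3149
M/D/1: Lq = ρ²/(2(1−ρ)) = 0.09918/(2·0.6851) = 0.07239

Final: 0.07239


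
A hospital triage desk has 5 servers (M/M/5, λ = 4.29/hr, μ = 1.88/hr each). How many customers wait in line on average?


a = λ/μ = 2.2819; ρ = a/5 = 0.4564
P₀ = 0.100562
Lq = P₀·a^c·ρ / (c!·(1−ρ)²) = 0.100562·61.87244·0.4564/(120·0.29552)
= 0.08007

Final: 0.08007


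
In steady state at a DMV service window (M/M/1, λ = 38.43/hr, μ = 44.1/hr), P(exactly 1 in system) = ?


ρ = 38.43/44.1 = 0.8714
P_n = (1−ρ)·ρ^n = (1 − 0.8714)·0.8714^1 = 0.1286·0.871429 = 0.112041

Final: 0.112041


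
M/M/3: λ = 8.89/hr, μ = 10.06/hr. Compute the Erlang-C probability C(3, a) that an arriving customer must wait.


a = λ/μ = 0.8837; ρ = a/3 = 0.2946
P₀ = 0.410307 (from M/M/c formula)
C(c,a) = [a^c/(c!(1−ρ))]·P₀ = [0.69010/(6·0.7054)]·0.410307
= 0.16304·0.410307 = 0.066898

Final: 0.066898


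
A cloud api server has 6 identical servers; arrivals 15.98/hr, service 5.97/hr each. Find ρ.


ρ = λ/(cμ) = 15.98/(6·5.97) = 15.98/35.82 = 0.4461

Final: 0.4461


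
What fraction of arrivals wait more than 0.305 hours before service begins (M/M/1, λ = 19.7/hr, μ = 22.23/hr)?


ρ = 19.7/22.23 = 0.8862
P(Wq > t) = ρ·e^{−(μ−λ)t} = 0.8862·e^{−0.7717}
= 0.8862·0.462250 = 0.409641

Final: 0.409641


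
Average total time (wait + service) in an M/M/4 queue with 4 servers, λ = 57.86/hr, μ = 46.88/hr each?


a = 1.2342; ρ = 0.3086; P₀ = 0.289937
Lq = P₀·a^c·ρ/(c!(1−ρ)²) = 0.01809
Wq = Lq/λ = 0.01809/57.86 = 0.0003127 hr
W = Wq + 1/μ = 0.0003127 + 0.02133 = 0.02164 hr

Final: 0.02164 hr


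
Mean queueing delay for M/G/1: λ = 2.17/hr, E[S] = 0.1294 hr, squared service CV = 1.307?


ρ = λ·E[S] = 2.17·0.1294 = 0.2808
E[S²] = E[S]²(1+C_s²) = 0.1294²·(1+1.307) = 0.038629
Wq = λ·E[S²]/(2(1−ρ)) = 2.17·0.038629/(2·0.7192) = 0.05828 hr

Final: 0.05828 hr


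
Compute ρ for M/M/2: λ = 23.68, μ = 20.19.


ρ = λ/(cμ) = 23.68/(2·20.19) = 23.68/40.38 = 0.5864

Final: 0.5864


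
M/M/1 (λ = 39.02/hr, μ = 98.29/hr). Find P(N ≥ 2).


ρ = 39.02/98.29 = 0.3970
P(N ≥ n) = ρ^n = 0.3970^2 = 0.157600

Final: 0.157600


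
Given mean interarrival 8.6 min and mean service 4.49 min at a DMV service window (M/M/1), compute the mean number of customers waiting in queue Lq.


λ = 60/8.6 = 6.9767 /hr
μ = 60/4.49 = 13.3630 /hr
ρ = λ/μ = 6.9767/13.3630 = 0.5221
Lq = ρ²/(1−ρ) = 0.2726/0.4779 = 0.5704

Final: 0.5704


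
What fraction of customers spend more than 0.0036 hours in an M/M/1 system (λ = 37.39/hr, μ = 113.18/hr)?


W ~ Exponential(μ−λ) for M/M/1.
μ − λ = 113.18 − 37.39 = 75.7900
P(W > t) = e^{−(μ−λ)t} = e^{−0.2728} = 0.761212

Final: 0.761212


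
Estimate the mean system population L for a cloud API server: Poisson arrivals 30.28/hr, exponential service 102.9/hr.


ρ = λ/μ = 30.28/102.9 = 0.2943
L = ρ/(1−ρ) = 0.2943/(1 − 0.2943) = 0.2943/0.7057 = 0.4170

Final: 0.4170


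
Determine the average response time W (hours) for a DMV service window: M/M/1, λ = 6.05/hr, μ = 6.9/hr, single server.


W = 1/(μ−λ) = 1/(6.9 − 6.05) = 1/0.8500 = 1.1765 hr

Final: 1.1765 hr


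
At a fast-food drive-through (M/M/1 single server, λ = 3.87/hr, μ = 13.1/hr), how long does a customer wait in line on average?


ρ = 3.87/13.1 = 0.2954
Wq = ρ/(μ−λ) = 0.2954/(13.1 − 3.87) = 0.2954/9.23 = 0.03201 hr

Final: 0.03201 hr


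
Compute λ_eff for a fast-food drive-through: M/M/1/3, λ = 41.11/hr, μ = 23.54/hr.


ρ = 1.7464; P_K = (1−ρ)ρ^3/(1−ρ^4) = 0.478872
λ_eff = λ(1 − P_K) = 41.11·(1 − 0.478872) = 41.11·0.521128 = 21.4236 /hr

Final: 21.4236 /hr


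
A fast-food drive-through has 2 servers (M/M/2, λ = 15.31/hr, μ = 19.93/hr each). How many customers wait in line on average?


a = λ/μ = 0.7682; ρ = a/2 = 0.3841
P₀ = 0.444988
Lq = P₀·a^c·ρ / (c!·(1−ρ)²) = 0.444988·0.59011·0.3841/(2·0.37934)
= 0.13294

Final: 0.13294


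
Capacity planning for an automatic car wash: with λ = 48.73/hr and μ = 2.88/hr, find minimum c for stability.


Stability requires cμ > λ ⇔ c > λ/μ.
λ/μ = 48.73/2.88 = 16.9201
Minimum integer c = ⌊16.9201⌋ + 1 = 17
Check: 17·2.88 = 48.96 > 48.73, while 16·2.88 = 46.08 ≤ 48.73

Final: 17 servers


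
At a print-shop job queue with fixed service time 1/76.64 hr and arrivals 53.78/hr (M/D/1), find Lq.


ρ = 53.78/76.64 = 0.7017
M/D/1: Lq = ρ²/(2(1−ρ)) = 0.4924/(2·0.2983) = 0.82543

Final: 0.82543


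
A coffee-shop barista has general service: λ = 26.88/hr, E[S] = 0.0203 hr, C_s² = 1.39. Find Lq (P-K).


ρ = λ·E[S] = 26.88·0.0203 = 0.5457
Lq = ρ²(1+C_s²)/(2(1−ρ)) = 0.2977·(1+1.39)/(2·0.4543)
= 0.2977·2.3900/0.9087 = 0.78314

Final: 0.78314


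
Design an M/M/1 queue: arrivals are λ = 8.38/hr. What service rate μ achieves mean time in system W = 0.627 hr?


W = 1/(μ−λ) ⇒ μ − λ = 1/W = 1/0.627 = 1.5949
μ = λ + 1/W = 8.38 + 1.5949 = 9.9749 per hr

Final: 9.9749 /hr


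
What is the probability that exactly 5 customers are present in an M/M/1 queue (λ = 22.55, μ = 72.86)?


ρ = 22.55/72.86 = 0.3095
P_n = (1−ρ)·ρ^n = (1 − 0.3095)·0.3095^5 = 0.6905·0.002840 = 0.001961

Final: 0.001961


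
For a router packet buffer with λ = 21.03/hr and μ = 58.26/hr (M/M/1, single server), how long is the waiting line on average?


ρ = 21.03/58.26 = 0.3610
Lq = ρ²/(1−ρ) = 0.1303/0.6390 = 0.2039

Final: 0.2039


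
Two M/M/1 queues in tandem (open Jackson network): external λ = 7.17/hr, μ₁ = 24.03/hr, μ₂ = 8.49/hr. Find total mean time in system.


Each node sees arrival rate λ = 7.17/hr (tandem ⇒ throughput preserved).
W₁ = 1/(μ₁−λ) = 1/(24.03−7.17) = 0.05931 hr
W₂ = 1/(μ₂−λ) = 1/(8.49−7.17) = 0.75758 hr
W_total = W₁ + W₂ = 0.05931 + 0.75758 = 0.81689 hr

Final: 0.81689 hr


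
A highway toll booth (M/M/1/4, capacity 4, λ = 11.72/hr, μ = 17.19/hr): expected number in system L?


ρ = 11.72/17.19 = 0.6818
L = ρ[1 − (K+1)ρ^K + Kρ^(K+1)] / [(1−ρ)(1−ρ^(K+1))]
Numerator: 0.6818·(1 − 5·0.216076 + 4·0.147319) = 0.346960
Denominator: (0.3182)·(0.852681) = 0.271330
L = 0.346960/0.271330 = 1.2787

Final: 1.2787


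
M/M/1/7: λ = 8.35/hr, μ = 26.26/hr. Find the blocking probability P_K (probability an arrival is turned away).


ρ = λ/μ = 8.35/26.26 = 0.3180
P_K = (1−ρ)ρ^K/(1−ρ^(K+1)) = (0.6820·0.0003287)/(1 − 0.0001045)
= 0.0002242/0.999895 = 0.0002242

Final: 0.0002242


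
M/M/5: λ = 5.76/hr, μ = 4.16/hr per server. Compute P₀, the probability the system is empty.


a = λ/μ = 5.76/4.16 = 1.3846; ρ = a/c = 0.2769
Σ_{k=0}^{4} a^k/k! (terms k=0..4) = 1.00000 + 1.38462 + 0.95858 + 0.44242 + 0.15315 = 3.93876
Tail: a^5/(5!(1−ρ)) = 5.08916/(120·0.7231) = 0.05865
P₀ = 1/(3.93876 + 0.05865) = 1/3.99741 = 0.250162

Final: 0.250162


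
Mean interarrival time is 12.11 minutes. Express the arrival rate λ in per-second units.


λ = 1/(interarrival time) in consistent units.
1 second = 0.0166667 min, so λ = 0.0166667/12.11 = 0.001376 per second

Final: 0.001376 /sec


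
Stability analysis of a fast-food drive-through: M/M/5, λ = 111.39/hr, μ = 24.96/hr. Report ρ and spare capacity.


Total capacity cμ = 5·24.96 = 124.80/hr
ρ = λ/(cμ) = 111.39/124.80 = 0.8925
Stable ⇔ ρ < 1: YES
Spare capacity = cμ − λ = 124.80 − 111.39 = 13.41/hr

Final: ρ = 0.8925; stable; margin = 13.41/hr


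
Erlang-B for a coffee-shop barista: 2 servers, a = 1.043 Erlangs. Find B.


B(c,a) = (a^c/c!) / Σ_{k=0}^{c} a^k/k!
a^2/2! = 0.543924
Σ terms (k=0..2): 1.00000 + 1.04300 + 0.54392 = 2.586924
B = 0.543924/2.586924 = 0.210259

Final: 0.210259


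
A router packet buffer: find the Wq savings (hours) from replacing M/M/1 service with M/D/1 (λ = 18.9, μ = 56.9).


ρ = 18.9/56.9 = 0.3322
Wq(M/M/1) = ρ/(μ−λ) = 0.3322/38.00 = 0.008741 hr
Wq(M/D/1) = ρ/(2(μ−λ)) = 0.004371 hr
Savings = 0.008741 − 0.004371 = 0.004371 hr

Final: 0.004371 hr


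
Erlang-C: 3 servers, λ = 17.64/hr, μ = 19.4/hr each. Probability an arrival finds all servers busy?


a = λ/μ = 0.9093; ρ = a/3 = 0.3031
P₀ = 0.399607 (from M/M/c formula)
C(c,a) = [a^c/(c!(1−ρ))]·P₀ = [0.75178/(6·0.6969)]·0.399607
= 0.17979·0.399607 = 0.071845

Final: 0.071845


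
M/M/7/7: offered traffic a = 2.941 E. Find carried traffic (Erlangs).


B(7,2.941) = 0.020158 (Erlang-B)
Carried load = a(1 − B) = 2.941·(1 − 0.020158) = 2.941·0.979842 = 2.8817 E

Final: 2.8817 Erlangs


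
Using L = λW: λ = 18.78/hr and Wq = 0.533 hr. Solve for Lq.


Lq = λWq = 18.78·0.533 = 10.0097

Final: 10.0097


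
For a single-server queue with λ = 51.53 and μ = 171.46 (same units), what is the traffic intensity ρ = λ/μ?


ρ = λ/μ = 51.53/171.46 = 0.3005

Final: 0.3005


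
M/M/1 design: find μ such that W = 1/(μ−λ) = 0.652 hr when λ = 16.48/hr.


W = 1/(μ−λ) ⇒ μ − λ = 1/W = 1/0.652 = 1.5337
μ = λ + 1/W = 16.48 + 1.5337 = 18.0137 per hr

Final: 18.0137 /hr


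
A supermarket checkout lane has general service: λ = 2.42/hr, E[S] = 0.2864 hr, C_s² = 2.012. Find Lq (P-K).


ρ = λ·E[S] = 2.42·0.2864 = 0.6931
Lq = ρ²(1+C_s²)/(2(1−ρ)) = 0.4804·(1+2.012)/(2·0.3069)
= 0.4804·3.0120/0.6138 = 2.35715

Final: 2.35715


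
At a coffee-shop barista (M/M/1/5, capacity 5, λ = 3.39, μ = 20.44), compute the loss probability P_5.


ρ = λ/μ = 3.39/20.44 = 0.1659
P_K = (1−ρ)ρ^K/(1−ρ^(K+1)) = (0.8341·0.0001255)/(1 − 0.00002081)
= 0.0001047/0.999979 = 0.0001047

Final: 0.0001047


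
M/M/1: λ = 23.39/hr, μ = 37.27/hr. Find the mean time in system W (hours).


W = 1/(μ−λ) = 1/(37.27 − 23.39) = 1/13.88 = 0.07205 hr

Final: 0.07205 hr


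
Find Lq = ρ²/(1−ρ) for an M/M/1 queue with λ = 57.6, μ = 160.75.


ρ = 57.6/160.75 = 0.3583
Lq = ρ²/(1−ρ) = 0.1284/0.6417 = 0.2001

Final: 0.2001


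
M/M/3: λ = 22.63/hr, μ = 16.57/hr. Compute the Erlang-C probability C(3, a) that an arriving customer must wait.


a = λ/μ = 1.3657; ρ = a/3 = 0.4552
P₀ = 0.245238 (from M/M/c formula)
C(c,a) = [a^c/(c!(1−ρ))]·P₀ = [2.54734/(6·0.5448)]·0.245238
= 0.77935·0.245238 = 0.191125

Final: 0.191125


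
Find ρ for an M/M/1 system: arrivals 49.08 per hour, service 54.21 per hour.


ρ = λ/μ = 49.08/54.21 = 0.9054

Final: 0.9054


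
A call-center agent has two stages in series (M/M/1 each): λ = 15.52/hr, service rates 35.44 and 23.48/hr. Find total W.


Each node sees arrival rate λ = 15.52/hr (tandem ⇒ throughput preserved).
W₁ = 1/(μ₁−λ) = 1/(35.44−15.52) = 0.05020 hr
W₂ = 1/(μ₂−λ) = 1/(23.48−15.52) = 0.12563 hr
W_total = W₁ + W₂ = 0.05020 + 0.12563 = 0.17583 hr

Final: 0.17583 hr


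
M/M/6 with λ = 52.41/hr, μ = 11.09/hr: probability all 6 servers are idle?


a = λ/μ = 52.41/11.09 = 4.7259; ρ = a/c = 0.7876
Σ_{k=0}^{5} a^k/k! (terms k=0..5) = 1.00000 + 4.72588 + 11.16697 + 17.59125 + 20.78353 + 19.64409 = 74.91170
Tail: a^6/(6!(1−ρ)) = 11140.26909/(720·0.2124) = 72.86246
P₀ = 1/(74.91170 + 72.86246) = 1/147.77416 = 0.006767

Final: 0.006767
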